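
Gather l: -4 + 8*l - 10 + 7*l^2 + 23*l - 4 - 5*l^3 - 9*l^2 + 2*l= -5*l^3 - 2*l^2 + 33*l - 18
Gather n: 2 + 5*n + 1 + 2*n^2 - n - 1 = 2*n^2 + 4*n + 2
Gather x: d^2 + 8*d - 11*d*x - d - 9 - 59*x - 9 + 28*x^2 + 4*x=d^2 + 7*d + 28*x^2 + x*(-11*d - 55) - 18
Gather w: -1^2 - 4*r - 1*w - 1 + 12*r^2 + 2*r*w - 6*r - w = 12*r^2 - 10*r + w*(2*r - 2) - 2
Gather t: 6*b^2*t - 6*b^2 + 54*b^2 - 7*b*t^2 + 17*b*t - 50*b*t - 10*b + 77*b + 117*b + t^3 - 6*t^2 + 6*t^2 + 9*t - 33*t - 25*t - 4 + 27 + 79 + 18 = 48*b^2 - 7*b*t^2 + 184*b + t^3 + t*(6*b^2 - 33*b - 49) + 120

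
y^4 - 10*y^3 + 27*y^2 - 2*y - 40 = (y - 5)*(y - 4)*(y - 2)*(y + 1)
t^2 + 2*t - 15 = (t - 3)*(t + 5)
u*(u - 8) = u^2 - 8*u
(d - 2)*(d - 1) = d^2 - 3*d + 2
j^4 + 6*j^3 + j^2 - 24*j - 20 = (j - 2)*(j + 1)*(j + 2)*(j + 5)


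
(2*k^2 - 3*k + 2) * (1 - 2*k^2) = -4*k^4 + 6*k^3 - 2*k^2 - 3*k + 2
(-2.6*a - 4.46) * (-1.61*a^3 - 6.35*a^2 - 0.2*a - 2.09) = 4.186*a^4 + 23.6906*a^3 + 28.841*a^2 + 6.326*a + 9.3214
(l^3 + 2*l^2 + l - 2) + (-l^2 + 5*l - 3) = l^3 + l^2 + 6*l - 5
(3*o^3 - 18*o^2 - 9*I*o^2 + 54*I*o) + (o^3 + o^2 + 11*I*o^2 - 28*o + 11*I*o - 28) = 4*o^3 - 17*o^2 + 2*I*o^2 - 28*o + 65*I*o - 28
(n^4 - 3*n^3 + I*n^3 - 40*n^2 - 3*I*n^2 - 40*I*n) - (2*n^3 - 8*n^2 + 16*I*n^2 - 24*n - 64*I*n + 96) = n^4 - 5*n^3 + I*n^3 - 32*n^2 - 19*I*n^2 + 24*n + 24*I*n - 96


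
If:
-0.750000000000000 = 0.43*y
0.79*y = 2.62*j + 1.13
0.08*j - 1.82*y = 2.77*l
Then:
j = -0.96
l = 1.12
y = -1.74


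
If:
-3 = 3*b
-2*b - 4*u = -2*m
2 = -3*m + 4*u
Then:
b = -1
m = 0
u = 1/2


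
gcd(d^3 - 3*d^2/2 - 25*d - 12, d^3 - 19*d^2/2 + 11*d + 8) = d + 1/2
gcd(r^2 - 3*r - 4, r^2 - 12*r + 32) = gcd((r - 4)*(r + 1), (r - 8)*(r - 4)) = r - 4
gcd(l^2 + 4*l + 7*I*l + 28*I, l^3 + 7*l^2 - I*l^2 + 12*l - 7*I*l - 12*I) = l + 4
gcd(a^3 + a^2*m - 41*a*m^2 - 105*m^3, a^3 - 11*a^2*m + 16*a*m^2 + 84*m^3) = a - 7*m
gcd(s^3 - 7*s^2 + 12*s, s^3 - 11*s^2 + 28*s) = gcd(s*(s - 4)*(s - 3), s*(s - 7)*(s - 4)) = s^2 - 4*s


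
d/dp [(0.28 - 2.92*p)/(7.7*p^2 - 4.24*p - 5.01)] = (22.484*p^2 - 4.312*p + 15.8164)/(59.29*p^4 - 65.296*p^3 - 59.1764*p^2 + 42.4848*p + 25.1001)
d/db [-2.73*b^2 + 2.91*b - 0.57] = 2.91 - 5.46*b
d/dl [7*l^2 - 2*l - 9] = 14*l - 2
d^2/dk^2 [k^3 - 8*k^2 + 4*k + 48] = 6*k - 16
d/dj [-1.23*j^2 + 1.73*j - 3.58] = 1.73 - 2.46*j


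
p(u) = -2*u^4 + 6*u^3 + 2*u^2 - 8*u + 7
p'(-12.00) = 16360.00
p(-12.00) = -51449.00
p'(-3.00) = 358.00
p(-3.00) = -275.00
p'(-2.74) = 280.74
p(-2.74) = -192.22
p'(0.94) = 5.02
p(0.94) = 4.67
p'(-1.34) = 38.21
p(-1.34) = 0.43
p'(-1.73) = 80.37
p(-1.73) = -22.16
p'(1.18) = 8.64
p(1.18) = 6.33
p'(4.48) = -348.14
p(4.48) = -254.85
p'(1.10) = 7.53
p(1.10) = 5.68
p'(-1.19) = 26.21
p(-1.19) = 5.23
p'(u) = -8*u^3 + 18*u^2 + 4*u - 8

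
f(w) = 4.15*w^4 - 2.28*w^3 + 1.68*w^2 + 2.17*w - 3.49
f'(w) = 16.6*w^3 - 6.84*w^2 + 3.36*w + 2.17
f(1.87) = 42.28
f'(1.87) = 93.09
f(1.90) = 45.14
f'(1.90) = 97.72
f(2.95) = 273.29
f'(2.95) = 378.72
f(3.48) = 536.96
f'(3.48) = 630.62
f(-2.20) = 121.36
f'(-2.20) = -215.08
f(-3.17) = 498.21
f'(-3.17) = -606.01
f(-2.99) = 397.68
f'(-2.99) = -512.76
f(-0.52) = -3.54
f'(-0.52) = -3.76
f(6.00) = 4955.93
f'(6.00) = 3361.69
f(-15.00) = 218130.71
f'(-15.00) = -57612.23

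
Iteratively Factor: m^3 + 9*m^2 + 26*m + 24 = (m + 3)*(m^2 + 6*m + 8) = (m + 2)*(m + 3)*(m + 4)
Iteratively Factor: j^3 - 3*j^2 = (j)*(j^2 - 3*j) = j*(j - 3)*(j)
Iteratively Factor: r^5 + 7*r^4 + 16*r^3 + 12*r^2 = (r)*(r^4 + 7*r^3 + 16*r^2 + 12*r) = r*(r + 2)*(r^3 + 5*r^2 + 6*r) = r*(r + 2)*(r + 3)*(r^2 + 2*r) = r^2*(r + 2)*(r + 3)*(r + 2)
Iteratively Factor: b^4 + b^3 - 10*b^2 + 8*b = (b + 4)*(b^3 - 3*b^2 + 2*b) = (b - 1)*(b + 4)*(b^2 - 2*b) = b*(b - 1)*(b + 4)*(b - 2)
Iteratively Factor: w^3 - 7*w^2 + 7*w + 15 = (w - 5)*(w^2 - 2*w - 3) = (w - 5)*(w + 1)*(w - 3)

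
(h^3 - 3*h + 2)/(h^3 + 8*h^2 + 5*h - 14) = (h - 1)/(h + 7)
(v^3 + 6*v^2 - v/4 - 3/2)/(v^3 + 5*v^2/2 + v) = (v^2 + 11*v/2 - 3)/(v*(v + 2))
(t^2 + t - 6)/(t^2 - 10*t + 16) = (t + 3)/(t - 8)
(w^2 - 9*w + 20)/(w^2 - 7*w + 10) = (w - 4)/(w - 2)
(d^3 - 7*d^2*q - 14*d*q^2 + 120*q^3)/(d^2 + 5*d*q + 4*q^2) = (d^2 - 11*d*q + 30*q^2)/(d + q)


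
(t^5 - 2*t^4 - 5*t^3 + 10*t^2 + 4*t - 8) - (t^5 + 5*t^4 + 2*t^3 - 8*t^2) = -7*t^4 - 7*t^3 + 18*t^2 + 4*t - 8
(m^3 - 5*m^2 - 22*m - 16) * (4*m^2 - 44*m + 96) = 4*m^5 - 64*m^4 + 228*m^3 + 424*m^2 - 1408*m - 1536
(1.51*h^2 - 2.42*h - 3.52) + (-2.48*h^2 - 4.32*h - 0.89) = -0.97*h^2 - 6.74*h - 4.41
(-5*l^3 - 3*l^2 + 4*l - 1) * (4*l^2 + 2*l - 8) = -20*l^5 - 22*l^4 + 50*l^3 + 28*l^2 - 34*l + 8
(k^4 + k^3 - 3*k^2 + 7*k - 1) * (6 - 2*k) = -2*k^5 + 4*k^4 + 12*k^3 - 32*k^2 + 44*k - 6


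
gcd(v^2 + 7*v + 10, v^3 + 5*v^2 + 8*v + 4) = v + 2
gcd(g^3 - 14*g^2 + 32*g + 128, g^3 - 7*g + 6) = 1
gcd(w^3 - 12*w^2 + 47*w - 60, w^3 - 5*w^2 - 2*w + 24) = w^2 - 7*w + 12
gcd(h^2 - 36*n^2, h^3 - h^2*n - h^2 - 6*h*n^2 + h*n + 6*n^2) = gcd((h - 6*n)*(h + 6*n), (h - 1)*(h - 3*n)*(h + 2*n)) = 1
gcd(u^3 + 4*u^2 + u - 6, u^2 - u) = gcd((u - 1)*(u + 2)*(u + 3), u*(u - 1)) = u - 1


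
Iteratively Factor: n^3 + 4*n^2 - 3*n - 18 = (n + 3)*(n^2 + n - 6) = (n + 3)^2*(n - 2)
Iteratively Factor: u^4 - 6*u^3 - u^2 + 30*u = (u)*(u^3 - 6*u^2 - u + 30) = u*(u - 3)*(u^2 - 3*u - 10) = u*(u - 5)*(u - 3)*(u + 2)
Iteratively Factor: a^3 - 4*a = (a)*(a^2 - 4) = a*(a - 2)*(a + 2)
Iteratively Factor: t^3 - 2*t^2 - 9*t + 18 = (t - 2)*(t^2 - 9) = (t - 2)*(t + 3)*(t - 3)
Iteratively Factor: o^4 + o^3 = (o)*(o^3 + o^2) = o^2*(o^2 + o) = o^2*(o + 1)*(o)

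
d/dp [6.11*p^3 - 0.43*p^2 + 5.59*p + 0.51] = 18.33*p^2 - 0.86*p + 5.59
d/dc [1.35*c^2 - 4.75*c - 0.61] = 2.7*c - 4.75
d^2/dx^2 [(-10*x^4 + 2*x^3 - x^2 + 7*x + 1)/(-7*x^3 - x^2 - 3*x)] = 2*(-137*x^6 - 813*x^5 - 234*x^4 + 63*x^3 - 66*x^2 - 9*x - 9)/(x^3*(343*x^6 + 147*x^5 + 462*x^4 + 127*x^3 + 198*x^2 + 27*x + 27))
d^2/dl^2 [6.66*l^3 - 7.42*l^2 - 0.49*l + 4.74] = 39.96*l - 14.84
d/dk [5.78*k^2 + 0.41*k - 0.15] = 11.56*k + 0.41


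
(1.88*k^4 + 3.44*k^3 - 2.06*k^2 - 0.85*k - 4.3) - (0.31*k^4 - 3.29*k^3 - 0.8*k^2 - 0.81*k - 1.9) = 1.57*k^4 + 6.73*k^3 - 1.26*k^2 - 0.0399999999999999*k - 2.4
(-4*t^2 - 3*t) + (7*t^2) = 3*t^2 - 3*t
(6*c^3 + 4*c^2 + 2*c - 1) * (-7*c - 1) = -42*c^4 - 34*c^3 - 18*c^2 + 5*c + 1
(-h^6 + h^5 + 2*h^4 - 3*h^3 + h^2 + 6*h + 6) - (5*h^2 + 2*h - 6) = -h^6 + h^5 + 2*h^4 - 3*h^3 - 4*h^2 + 4*h + 12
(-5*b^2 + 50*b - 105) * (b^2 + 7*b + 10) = -5*b^4 + 15*b^3 + 195*b^2 - 235*b - 1050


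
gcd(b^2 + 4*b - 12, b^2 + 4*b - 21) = 1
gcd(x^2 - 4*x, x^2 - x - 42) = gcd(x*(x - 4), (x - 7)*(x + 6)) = 1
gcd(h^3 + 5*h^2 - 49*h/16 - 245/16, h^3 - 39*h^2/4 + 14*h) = h - 7/4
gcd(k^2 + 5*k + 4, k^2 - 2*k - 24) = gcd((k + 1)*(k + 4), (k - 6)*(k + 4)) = k + 4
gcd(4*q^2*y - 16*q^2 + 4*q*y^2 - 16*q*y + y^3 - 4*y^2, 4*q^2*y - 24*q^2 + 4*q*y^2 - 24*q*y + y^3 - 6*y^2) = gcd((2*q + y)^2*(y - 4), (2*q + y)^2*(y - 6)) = 4*q^2 + 4*q*y + y^2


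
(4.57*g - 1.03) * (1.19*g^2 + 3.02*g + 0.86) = 5.4383*g^3 + 12.5757*g^2 + 0.8196*g - 0.8858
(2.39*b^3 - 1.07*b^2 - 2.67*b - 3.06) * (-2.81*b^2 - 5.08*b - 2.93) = -6.7159*b^5 - 9.1345*b^4 + 5.9356*b^3 + 25.2973*b^2 + 23.3679*b + 8.9658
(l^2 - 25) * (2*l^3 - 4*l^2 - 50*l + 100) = 2*l^5 - 4*l^4 - 100*l^3 + 200*l^2 + 1250*l - 2500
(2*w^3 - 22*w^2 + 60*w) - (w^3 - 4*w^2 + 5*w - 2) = w^3 - 18*w^2 + 55*w + 2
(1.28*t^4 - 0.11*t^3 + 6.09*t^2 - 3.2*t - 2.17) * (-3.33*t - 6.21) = -4.2624*t^5 - 7.5825*t^4 - 19.5966*t^3 - 27.1629*t^2 + 27.0981*t + 13.4757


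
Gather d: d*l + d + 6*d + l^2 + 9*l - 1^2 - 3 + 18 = d*(l + 7) + l^2 + 9*l + 14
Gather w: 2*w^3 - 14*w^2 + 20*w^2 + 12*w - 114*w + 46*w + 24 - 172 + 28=2*w^3 + 6*w^2 - 56*w - 120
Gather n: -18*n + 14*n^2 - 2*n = 14*n^2 - 20*n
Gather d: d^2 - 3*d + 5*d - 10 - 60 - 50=d^2 + 2*d - 120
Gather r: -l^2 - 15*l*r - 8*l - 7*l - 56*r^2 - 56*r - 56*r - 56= -l^2 - 15*l - 56*r^2 + r*(-15*l - 112) - 56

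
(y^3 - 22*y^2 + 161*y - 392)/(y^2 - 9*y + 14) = (y^2 - 15*y + 56)/(y - 2)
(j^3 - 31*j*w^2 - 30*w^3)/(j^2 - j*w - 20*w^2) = (-j^3 + 31*j*w^2 + 30*w^3)/(-j^2 + j*w + 20*w^2)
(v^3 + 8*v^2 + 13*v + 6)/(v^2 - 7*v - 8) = (v^2 + 7*v + 6)/(v - 8)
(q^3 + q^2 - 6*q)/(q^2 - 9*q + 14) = q*(q + 3)/(q - 7)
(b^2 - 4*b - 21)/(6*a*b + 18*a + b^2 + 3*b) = (b - 7)/(6*a + b)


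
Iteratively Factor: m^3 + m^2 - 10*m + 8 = (m - 2)*(m^2 + 3*m - 4) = (m - 2)*(m + 4)*(m - 1)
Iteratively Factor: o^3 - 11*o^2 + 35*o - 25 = (o - 1)*(o^2 - 10*o + 25) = (o - 5)*(o - 1)*(o - 5)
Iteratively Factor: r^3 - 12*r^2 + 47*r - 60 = (r - 3)*(r^2 - 9*r + 20) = (r - 5)*(r - 3)*(r - 4)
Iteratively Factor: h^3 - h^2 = (h)*(h^2 - h) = h*(h - 1)*(h)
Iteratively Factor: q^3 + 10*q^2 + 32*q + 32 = (q + 4)*(q^2 + 6*q + 8) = (q + 4)^2*(q + 2)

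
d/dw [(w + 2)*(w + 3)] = 2*w + 5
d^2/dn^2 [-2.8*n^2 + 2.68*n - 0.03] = -5.60000000000000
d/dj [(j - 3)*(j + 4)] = 2*j + 1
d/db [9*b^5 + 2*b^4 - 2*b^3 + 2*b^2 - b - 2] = 45*b^4 + 8*b^3 - 6*b^2 + 4*b - 1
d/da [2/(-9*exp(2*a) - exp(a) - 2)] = (36*exp(a) + 2)*exp(a)/(9*exp(2*a) + exp(a) + 2)^2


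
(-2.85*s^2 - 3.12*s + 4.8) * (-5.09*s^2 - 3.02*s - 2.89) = 14.5065*s^4 + 24.4878*s^3 - 6.7731*s^2 - 5.4792*s - 13.872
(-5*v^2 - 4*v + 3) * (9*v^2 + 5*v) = -45*v^4 - 61*v^3 + 7*v^2 + 15*v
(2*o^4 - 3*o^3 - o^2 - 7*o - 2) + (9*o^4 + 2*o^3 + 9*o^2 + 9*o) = 11*o^4 - o^3 + 8*o^2 + 2*o - 2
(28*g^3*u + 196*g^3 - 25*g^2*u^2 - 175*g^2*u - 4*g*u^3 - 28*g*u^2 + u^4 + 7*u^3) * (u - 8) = 28*g^3*u^2 - 28*g^3*u - 1568*g^3 - 25*g^2*u^3 + 25*g^2*u^2 + 1400*g^2*u - 4*g*u^4 + 4*g*u^3 + 224*g*u^2 + u^5 - u^4 - 56*u^3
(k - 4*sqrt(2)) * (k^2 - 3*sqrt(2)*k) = k^3 - 7*sqrt(2)*k^2 + 24*k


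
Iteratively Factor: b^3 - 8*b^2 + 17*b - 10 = (b - 2)*(b^2 - 6*b + 5) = (b - 5)*(b - 2)*(b - 1)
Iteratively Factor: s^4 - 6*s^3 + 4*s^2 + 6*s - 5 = (s + 1)*(s^3 - 7*s^2 + 11*s - 5) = (s - 5)*(s + 1)*(s^2 - 2*s + 1) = (s - 5)*(s - 1)*(s + 1)*(s - 1)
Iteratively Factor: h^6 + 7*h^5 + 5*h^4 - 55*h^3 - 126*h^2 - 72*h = (h + 2)*(h^5 + 5*h^4 - 5*h^3 - 45*h^2 - 36*h) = (h + 2)*(h + 3)*(h^4 + 2*h^3 - 11*h^2 - 12*h) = (h + 1)*(h + 2)*(h + 3)*(h^3 + h^2 - 12*h) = (h + 1)*(h + 2)*(h + 3)*(h + 4)*(h^2 - 3*h) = h*(h + 1)*(h + 2)*(h + 3)*(h + 4)*(h - 3)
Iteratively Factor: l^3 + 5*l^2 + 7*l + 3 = (l + 3)*(l^2 + 2*l + 1) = (l + 1)*(l + 3)*(l + 1)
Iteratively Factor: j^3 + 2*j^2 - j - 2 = (j - 1)*(j^2 + 3*j + 2) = (j - 1)*(j + 1)*(j + 2)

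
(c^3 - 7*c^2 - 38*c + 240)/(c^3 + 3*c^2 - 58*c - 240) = (c - 5)/(c + 5)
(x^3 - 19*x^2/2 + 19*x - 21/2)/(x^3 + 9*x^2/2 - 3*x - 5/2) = (2*x^2 - 17*x + 21)/(2*x^2 + 11*x + 5)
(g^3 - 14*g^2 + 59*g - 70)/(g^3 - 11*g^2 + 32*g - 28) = (g - 5)/(g - 2)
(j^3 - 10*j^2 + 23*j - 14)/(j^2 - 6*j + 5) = (j^2 - 9*j + 14)/(j - 5)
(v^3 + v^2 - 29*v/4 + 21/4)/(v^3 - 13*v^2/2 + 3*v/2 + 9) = (2*v^2 + 5*v - 7)/(2*(v^2 - 5*v - 6))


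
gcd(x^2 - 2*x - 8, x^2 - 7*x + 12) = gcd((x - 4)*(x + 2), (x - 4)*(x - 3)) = x - 4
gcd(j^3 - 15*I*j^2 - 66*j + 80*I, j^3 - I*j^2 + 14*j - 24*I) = j - 2*I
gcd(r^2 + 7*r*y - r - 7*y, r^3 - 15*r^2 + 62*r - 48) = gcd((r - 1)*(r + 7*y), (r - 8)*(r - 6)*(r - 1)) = r - 1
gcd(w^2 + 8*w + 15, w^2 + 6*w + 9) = w + 3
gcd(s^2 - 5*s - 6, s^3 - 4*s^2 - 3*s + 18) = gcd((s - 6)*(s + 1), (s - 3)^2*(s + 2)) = 1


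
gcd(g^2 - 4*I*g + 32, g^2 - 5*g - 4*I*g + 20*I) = 1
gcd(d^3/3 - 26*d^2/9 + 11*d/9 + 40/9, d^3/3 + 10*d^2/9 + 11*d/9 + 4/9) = d + 1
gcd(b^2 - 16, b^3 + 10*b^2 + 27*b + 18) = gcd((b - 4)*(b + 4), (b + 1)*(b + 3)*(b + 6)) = 1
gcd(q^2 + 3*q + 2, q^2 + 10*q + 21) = 1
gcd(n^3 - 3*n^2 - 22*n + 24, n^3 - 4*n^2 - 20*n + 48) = n^2 - 2*n - 24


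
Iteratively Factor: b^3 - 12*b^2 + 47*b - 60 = (b - 3)*(b^2 - 9*b + 20) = (b - 5)*(b - 3)*(b - 4)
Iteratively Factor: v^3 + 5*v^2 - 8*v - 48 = (v + 4)*(v^2 + v - 12) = (v + 4)^2*(v - 3)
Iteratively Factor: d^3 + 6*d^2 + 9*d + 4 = (d + 1)*(d^2 + 5*d + 4) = (d + 1)*(d + 4)*(d + 1)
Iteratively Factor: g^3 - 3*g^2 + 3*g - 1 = (g - 1)*(g^2 - 2*g + 1) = (g - 1)^2*(g - 1)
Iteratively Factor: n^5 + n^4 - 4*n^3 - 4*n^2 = (n + 1)*(n^4 - 4*n^2) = n*(n + 1)*(n^3 - 4*n) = n*(n + 1)*(n + 2)*(n^2 - 2*n) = n^2*(n + 1)*(n + 2)*(n - 2)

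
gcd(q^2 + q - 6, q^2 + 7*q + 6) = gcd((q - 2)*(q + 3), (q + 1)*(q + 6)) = 1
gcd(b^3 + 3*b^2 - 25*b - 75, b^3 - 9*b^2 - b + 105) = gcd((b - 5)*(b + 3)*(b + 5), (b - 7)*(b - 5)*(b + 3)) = b^2 - 2*b - 15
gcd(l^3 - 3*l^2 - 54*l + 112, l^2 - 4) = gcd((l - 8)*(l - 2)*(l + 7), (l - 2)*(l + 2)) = l - 2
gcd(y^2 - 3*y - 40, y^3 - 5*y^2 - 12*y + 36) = 1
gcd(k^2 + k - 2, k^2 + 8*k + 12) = k + 2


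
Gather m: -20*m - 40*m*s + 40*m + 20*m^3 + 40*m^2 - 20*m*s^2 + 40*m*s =20*m^3 + 40*m^2 + m*(20 - 20*s^2)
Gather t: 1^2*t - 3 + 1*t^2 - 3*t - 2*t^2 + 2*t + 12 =9 - t^2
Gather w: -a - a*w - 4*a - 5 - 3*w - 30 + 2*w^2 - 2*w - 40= -5*a + 2*w^2 + w*(-a - 5) - 75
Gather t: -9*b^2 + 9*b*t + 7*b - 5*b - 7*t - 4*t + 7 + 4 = -9*b^2 + 2*b + t*(9*b - 11) + 11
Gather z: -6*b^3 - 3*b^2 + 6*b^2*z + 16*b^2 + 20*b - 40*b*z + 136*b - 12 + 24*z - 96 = -6*b^3 + 13*b^2 + 156*b + z*(6*b^2 - 40*b + 24) - 108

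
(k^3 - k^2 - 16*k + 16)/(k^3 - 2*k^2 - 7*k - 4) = (k^2 + 3*k - 4)/(k^2 + 2*k + 1)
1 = 1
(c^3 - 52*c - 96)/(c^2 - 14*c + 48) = (c^2 + 8*c + 12)/(c - 6)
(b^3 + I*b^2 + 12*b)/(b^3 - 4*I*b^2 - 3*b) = (b + 4*I)/(b - I)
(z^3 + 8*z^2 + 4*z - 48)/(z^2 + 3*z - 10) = (z^2 + 10*z + 24)/(z + 5)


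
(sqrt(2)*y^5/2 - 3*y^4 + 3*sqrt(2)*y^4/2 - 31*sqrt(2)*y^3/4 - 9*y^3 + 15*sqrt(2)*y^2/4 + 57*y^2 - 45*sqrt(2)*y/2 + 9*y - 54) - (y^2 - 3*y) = sqrt(2)*y^5/2 - 3*y^4 + 3*sqrt(2)*y^4/2 - 31*sqrt(2)*y^3/4 - 9*y^3 + 15*sqrt(2)*y^2/4 + 56*y^2 - 45*sqrt(2)*y/2 + 12*y - 54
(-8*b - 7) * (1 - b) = 8*b^2 - b - 7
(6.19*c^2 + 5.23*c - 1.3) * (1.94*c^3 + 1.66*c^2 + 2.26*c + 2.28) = 12.0086*c^5 + 20.4216*c^4 + 20.1492*c^3 + 23.775*c^2 + 8.9864*c - 2.964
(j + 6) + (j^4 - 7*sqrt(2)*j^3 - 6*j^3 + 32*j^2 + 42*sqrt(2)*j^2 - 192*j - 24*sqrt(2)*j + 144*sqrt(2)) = j^4 - 7*sqrt(2)*j^3 - 6*j^3 + 32*j^2 + 42*sqrt(2)*j^2 - 191*j - 24*sqrt(2)*j + 6 + 144*sqrt(2)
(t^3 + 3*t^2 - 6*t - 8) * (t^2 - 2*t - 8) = t^5 + t^4 - 20*t^3 - 20*t^2 + 64*t + 64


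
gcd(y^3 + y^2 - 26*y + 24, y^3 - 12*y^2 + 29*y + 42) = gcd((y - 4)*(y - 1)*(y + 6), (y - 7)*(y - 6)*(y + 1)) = 1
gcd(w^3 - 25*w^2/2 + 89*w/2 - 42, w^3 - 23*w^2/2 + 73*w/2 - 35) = w - 7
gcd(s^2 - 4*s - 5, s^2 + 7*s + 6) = s + 1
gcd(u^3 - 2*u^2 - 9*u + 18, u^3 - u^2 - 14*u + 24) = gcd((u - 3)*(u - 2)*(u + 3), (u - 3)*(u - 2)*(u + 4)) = u^2 - 5*u + 6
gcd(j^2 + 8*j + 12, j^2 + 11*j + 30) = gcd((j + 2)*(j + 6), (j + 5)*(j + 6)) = j + 6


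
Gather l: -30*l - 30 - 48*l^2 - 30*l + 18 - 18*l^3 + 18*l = -18*l^3 - 48*l^2 - 42*l - 12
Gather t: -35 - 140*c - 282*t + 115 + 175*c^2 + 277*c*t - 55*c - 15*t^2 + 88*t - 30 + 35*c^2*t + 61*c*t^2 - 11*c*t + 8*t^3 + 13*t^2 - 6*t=175*c^2 - 195*c + 8*t^3 + t^2*(61*c - 2) + t*(35*c^2 + 266*c - 200) + 50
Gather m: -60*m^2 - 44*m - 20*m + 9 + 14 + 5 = -60*m^2 - 64*m + 28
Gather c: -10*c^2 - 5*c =-10*c^2 - 5*c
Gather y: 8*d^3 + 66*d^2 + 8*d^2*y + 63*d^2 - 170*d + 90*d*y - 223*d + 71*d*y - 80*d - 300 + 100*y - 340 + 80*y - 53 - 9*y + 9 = 8*d^3 + 129*d^2 - 473*d + y*(8*d^2 + 161*d + 171) - 684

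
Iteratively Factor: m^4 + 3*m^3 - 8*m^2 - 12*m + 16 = (m + 4)*(m^3 - m^2 - 4*m + 4) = (m + 2)*(m + 4)*(m^2 - 3*m + 2) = (m - 2)*(m + 2)*(m + 4)*(m - 1)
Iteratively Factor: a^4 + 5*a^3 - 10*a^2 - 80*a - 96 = (a + 2)*(a^3 + 3*a^2 - 16*a - 48) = (a - 4)*(a + 2)*(a^2 + 7*a + 12) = (a - 4)*(a + 2)*(a + 3)*(a + 4)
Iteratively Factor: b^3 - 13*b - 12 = (b + 3)*(b^2 - 3*b - 4) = (b + 1)*(b + 3)*(b - 4)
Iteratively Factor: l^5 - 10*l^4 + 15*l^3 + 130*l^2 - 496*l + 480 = (l + 4)*(l^4 - 14*l^3 + 71*l^2 - 154*l + 120) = (l - 2)*(l + 4)*(l^3 - 12*l^2 + 47*l - 60) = (l - 3)*(l - 2)*(l + 4)*(l^2 - 9*l + 20) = (l - 4)*(l - 3)*(l - 2)*(l + 4)*(l - 5)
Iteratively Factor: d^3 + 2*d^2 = (d)*(d^2 + 2*d) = d^2*(d + 2)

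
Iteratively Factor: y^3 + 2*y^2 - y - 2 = (y + 2)*(y^2 - 1) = (y - 1)*(y + 2)*(y + 1)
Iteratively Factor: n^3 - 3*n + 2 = (n + 2)*(n^2 - 2*n + 1) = (n - 1)*(n + 2)*(n - 1)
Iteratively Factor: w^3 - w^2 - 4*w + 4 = (w - 1)*(w^2 - 4) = (w - 2)*(w - 1)*(w + 2)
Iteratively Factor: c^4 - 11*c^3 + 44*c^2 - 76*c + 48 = (c - 2)*(c^3 - 9*c^2 + 26*c - 24) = (c - 3)*(c - 2)*(c^2 - 6*c + 8) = (c - 3)*(c - 2)^2*(c - 4)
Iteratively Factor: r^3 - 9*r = (r)*(r^2 - 9) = r*(r + 3)*(r - 3)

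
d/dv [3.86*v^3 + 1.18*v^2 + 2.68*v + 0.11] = 11.58*v^2 + 2.36*v + 2.68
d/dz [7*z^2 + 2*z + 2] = 14*z + 2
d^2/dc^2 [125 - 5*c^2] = -10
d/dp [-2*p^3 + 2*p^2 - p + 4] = -6*p^2 + 4*p - 1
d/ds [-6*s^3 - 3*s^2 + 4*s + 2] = -18*s^2 - 6*s + 4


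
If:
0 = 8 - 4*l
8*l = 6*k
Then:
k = 8/3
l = 2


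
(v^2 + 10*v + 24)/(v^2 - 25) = (v^2 + 10*v + 24)/(v^2 - 25)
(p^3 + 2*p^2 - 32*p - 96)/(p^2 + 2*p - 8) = (p^2 - 2*p - 24)/(p - 2)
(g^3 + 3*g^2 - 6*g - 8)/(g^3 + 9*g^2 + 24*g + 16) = (g - 2)/(g + 4)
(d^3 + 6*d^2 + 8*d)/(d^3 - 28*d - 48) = d/(d - 6)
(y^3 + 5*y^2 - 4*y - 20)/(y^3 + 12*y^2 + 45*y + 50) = (y - 2)/(y + 5)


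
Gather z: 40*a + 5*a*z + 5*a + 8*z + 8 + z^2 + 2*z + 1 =45*a + z^2 + z*(5*a + 10) + 9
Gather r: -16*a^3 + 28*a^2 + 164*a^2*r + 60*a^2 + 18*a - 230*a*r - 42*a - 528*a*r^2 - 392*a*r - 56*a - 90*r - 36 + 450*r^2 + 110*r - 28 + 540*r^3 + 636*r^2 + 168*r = -16*a^3 + 88*a^2 - 80*a + 540*r^3 + r^2*(1086 - 528*a) + r*(164*a^2 - 622*a + 188) - 64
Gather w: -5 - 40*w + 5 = -40*w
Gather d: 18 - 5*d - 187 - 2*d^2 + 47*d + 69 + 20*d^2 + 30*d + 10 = 18*d^2 + 72*d - 90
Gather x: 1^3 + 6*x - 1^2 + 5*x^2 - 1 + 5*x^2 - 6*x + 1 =10*x^2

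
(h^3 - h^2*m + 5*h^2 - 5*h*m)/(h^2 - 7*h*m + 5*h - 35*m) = h*(h - m)/(h - 7*m)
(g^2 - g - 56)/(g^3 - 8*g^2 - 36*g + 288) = (g + 7)/(g^2 - 36)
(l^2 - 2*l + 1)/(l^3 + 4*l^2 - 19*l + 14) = (l - 1)/(l^2 + 5*l - 14)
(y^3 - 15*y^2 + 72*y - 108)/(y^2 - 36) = (y^2 - 9*y + 18)/(y + 6)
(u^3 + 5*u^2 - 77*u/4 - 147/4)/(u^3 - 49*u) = (u^2 - 2*u - 21/4)/(u*(u - 7))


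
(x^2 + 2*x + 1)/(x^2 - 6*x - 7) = (x + 1)/(x - 7)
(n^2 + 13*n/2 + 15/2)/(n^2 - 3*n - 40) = (n + 3/2)/(n - 8)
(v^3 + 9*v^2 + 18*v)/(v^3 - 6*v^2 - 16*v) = (v^2 + 9*v + 18)/(v^2 - 6*v - 16)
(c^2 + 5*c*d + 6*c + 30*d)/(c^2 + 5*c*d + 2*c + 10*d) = (c + 6)/(c + 2)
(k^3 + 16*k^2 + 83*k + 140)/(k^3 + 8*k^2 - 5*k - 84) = (k + 5)/(k - 3)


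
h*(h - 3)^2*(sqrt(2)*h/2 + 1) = sqrt(2)*h^4/2 - 3*sqrt(2)*h^3 + h^3 - 6*h^2 + 9*sqrt(2)*h^2/2 + 9*h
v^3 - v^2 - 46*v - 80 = (v - 8)*(v + 2)*(v + 5)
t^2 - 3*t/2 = t*(t - 3/2)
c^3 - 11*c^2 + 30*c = c*(c - 6)*(c - 5)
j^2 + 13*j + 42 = (j + 6)*(j + 7)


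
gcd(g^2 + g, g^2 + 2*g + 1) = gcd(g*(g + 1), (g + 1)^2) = g + 1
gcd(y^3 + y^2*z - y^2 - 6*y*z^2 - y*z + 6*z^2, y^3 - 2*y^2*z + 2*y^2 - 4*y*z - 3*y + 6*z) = y^2 - 2*y*z - y + 2*z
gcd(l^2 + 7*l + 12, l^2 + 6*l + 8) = l + 4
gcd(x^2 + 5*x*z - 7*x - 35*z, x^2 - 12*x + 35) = x - 7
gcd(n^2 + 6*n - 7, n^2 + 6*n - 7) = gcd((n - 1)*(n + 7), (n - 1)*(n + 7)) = n^2 + 6*n - 7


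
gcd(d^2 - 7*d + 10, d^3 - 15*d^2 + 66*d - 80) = d^2 - 7*d + 10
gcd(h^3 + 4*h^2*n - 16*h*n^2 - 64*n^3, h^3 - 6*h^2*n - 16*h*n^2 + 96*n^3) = h^2 - 16*n^2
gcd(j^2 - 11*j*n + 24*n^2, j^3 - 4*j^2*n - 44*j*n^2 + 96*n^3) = j - 8*n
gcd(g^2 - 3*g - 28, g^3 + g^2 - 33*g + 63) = 1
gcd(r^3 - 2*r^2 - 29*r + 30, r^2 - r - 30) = r^2 - r - 30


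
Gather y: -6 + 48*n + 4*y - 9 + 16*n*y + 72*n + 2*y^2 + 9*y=120*n + 2*y^2 + y*(16*n + 13) - 15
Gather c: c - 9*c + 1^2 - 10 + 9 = -8*c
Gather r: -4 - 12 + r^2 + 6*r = r^2 + 6*r - 16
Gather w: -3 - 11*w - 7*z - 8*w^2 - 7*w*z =-8*w^2 + w*(-7*z - 11) - 7*z - 3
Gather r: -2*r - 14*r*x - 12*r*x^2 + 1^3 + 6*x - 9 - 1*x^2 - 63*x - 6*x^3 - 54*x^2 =r*(-12*x^2 - 14*x - 2) - 6*x^3 - 55*x^2 - 57*x - 8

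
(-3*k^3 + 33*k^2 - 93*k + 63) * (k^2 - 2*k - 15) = -3*k^5 + 39*k^4 - 114*k^3 - 246*k^2 + 1269*k - 945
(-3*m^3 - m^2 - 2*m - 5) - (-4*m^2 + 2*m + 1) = -3*m^3 + 3*m^2 - 4*m - 6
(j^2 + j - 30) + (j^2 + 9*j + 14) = 2*j^2 + 10*j - 16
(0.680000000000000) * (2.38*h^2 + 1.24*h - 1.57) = 1.6184*h^2 + 0.8432*h - 1.0676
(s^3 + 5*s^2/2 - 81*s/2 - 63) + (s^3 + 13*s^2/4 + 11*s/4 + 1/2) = 2*s^3 + 23*s^2/4 - 151*s/4 - 125/2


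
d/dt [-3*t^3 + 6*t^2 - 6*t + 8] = -9*t^2 + 12*t - 6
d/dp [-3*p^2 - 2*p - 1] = -6*p - 2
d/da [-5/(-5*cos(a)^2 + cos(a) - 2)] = 5*(10*cos(a) - 1)*sin(a)/(5*sin(a)^2 + cos(a) - 7)^2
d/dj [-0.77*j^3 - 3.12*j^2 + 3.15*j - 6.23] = -2.31*j^2 - 6.24*j + 3.15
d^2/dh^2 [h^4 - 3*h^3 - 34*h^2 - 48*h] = 12*h^2 - 18*h - 68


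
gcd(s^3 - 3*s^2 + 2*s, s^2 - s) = s^2 - s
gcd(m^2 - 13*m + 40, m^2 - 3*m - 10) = m - 5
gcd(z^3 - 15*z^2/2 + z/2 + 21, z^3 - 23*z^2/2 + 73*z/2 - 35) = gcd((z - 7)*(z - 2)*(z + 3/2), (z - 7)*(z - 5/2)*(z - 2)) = z^2 - 9*z + 14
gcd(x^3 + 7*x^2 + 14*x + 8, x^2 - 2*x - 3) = x + 1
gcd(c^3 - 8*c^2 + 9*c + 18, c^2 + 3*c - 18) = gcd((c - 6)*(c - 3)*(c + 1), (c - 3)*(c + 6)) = c - 3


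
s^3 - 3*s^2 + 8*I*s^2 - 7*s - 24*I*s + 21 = (s - 3)*(s + I)*(s + 7*I)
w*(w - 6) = w^2 - 6*w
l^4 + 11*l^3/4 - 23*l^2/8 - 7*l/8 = l*(l - 1)*(l + 1/4)*(l + 7/2)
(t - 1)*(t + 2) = t^2 + t - 2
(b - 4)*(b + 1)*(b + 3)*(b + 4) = b^4 + 4*b^3 - 13*b^2 - 64*b - 48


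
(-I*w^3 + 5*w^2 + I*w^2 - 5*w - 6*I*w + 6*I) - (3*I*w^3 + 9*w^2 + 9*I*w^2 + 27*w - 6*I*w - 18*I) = -4*I*w^3 - 4*w^2 - 8*I*w^2 - 32*w + 24*I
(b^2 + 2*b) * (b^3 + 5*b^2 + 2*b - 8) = b^5 + 7*b^4 + 12*b^3 - 4*b^2 - 16*b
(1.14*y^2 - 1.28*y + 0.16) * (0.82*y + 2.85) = 0.9348*y^3 + 2.1994*y^2 - 3.5168*y + 0.456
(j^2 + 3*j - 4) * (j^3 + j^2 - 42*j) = j^5 + 4*j^4 - 43*j^3 - 130*j^2 + 168*j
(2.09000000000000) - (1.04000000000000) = 1.05000000000000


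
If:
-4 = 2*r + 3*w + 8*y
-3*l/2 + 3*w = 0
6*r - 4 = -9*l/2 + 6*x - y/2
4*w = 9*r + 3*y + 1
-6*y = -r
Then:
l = -416/251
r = -114/251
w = -208/251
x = -7139/3012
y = -19/251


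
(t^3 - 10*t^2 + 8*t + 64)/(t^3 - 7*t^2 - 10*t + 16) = (t - 4)/(t - 1)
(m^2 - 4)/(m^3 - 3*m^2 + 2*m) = (m + 2)/(m*(m - 1))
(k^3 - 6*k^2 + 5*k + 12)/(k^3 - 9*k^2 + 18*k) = (k^2 - 3*k - 4)/(k*(k - 6))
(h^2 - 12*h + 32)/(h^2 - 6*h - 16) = (h - 4)/(h + 2)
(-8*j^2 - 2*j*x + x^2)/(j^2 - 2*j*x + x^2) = (-8*j^2 - 2*j*x + x^2)/(j^2 - 2*j*x + x^2)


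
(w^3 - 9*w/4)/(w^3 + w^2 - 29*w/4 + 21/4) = w*(2*w + 3)/(2*w^2 + 5*w - 7)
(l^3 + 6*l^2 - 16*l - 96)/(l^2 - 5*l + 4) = (l^2 + 10*l + 24)/(l - 1)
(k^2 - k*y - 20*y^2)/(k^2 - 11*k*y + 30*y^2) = (-k - 4*y)/(-k + 6*y)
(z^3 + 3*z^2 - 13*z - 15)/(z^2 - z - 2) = (z^2 + 2*z - 15)/(z - 2)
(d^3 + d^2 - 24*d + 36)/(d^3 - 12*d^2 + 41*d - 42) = (d + 6)/(d - 7)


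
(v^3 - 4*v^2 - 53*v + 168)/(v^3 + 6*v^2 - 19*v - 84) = (v^2 - 11*v + 24)/(v^2 - v - 12)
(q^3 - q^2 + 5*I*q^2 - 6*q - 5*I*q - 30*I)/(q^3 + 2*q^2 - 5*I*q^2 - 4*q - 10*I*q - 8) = (q^2 + q*(-3 + 5*I) - 15*I)/(q^2 - 5*I*q - 4)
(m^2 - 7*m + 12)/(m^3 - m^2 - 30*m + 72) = 1/(m + 6)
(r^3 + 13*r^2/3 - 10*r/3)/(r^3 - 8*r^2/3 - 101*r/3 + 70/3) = r/(r - 7)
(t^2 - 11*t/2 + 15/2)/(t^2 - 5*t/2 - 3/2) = (2*t - 5)/(2*t + 1)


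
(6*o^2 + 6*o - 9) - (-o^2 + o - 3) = 7*o^2 + 5*o - 6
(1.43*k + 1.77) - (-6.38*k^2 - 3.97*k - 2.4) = 6.38*k^2 + 5.4*k + 4.17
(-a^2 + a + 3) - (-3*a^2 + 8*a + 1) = 2*a^2 - 7*a + 2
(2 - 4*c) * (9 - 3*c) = 12*c^2 - 42*c + 18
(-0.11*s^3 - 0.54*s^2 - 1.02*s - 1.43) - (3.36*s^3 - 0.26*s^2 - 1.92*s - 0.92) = -3.47*s^3 - 0.28*s^2 + 0.9*s - 0.51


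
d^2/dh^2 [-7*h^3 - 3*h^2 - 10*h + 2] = -42*h - 6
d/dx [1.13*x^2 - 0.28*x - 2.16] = 2.26*x - 0.28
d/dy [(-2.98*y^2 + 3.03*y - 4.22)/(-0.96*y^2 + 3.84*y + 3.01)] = (-8.5344*y^2 - 26.042*y + 25.3251)/(0.9216*y^4 - 7.3728*y^3 + 8.9664*y^2 + 23.1168*y + 9.0601)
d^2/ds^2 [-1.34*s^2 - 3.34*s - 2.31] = -2.68000000000000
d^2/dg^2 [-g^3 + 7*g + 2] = -6*g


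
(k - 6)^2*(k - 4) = k^3 - 16*k^2 + 84*k - 144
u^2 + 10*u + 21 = (u + 3)*(u + 7)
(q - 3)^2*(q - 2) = q^3 - 8*q^2 + 21*q - 18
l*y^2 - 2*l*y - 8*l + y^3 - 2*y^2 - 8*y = (l + y)*(y - 4)*(y + 2)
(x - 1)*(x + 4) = x^2 + 3*x - 4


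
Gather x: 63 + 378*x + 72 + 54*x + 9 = 432*x + 144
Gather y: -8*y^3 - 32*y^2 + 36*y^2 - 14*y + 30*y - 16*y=-8*y^3 + 4*y^2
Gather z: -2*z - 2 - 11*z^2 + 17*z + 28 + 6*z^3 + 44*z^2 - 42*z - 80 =6*z^3 + 33*z^2 - 27*z - 54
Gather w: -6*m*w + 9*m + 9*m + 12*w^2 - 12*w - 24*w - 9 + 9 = 18*m + 12*w^2 + w*(-6*m - 36)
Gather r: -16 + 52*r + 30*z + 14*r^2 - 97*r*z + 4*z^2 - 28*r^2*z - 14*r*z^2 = r^2*(14 - 28*z) + r*(-14*z^2 - 97*z + 52) + 4*z^2 + 30*z - 16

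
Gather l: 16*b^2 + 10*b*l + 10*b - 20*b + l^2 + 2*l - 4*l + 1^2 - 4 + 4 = 16*b^2 - 10*b + l^2 + l*(10*b - 2) + 1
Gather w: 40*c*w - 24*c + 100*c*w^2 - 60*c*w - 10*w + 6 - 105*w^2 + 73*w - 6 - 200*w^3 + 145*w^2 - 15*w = -24*c - 200*w^3 + w^2*(100*c + 40) + w*(48 - 20*c)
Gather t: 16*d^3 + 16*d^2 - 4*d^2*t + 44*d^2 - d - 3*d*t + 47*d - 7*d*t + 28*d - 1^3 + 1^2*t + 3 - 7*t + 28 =16*d^3 + 60*d^2 + 74*d + t*(-4*d^2 - 10*d - 6) + 30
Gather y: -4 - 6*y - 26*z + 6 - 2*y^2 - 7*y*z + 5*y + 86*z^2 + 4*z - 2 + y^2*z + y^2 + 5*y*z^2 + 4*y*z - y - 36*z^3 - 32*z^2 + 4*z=y^2*(z - 1) + y*(5*z^2 - 3*z - 2) - 36*z^3 + 54*z^2 - 18*z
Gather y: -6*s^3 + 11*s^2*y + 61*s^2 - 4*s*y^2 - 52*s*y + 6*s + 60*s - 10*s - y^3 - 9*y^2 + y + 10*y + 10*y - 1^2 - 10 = -6*s^3 + 61*s^2 + 56*s - y^3 + y^2*(-4*s - 9) + y*(11*s^2 - 52*s + 21) - 11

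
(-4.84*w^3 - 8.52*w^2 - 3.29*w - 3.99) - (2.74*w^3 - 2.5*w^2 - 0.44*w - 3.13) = -7.58*w^3 - 6.02*w^2 - 2.85*w - 0.86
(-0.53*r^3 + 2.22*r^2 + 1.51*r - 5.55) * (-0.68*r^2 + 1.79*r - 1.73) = 0.3604*r^5 - 2.4583*r^4 + 3.8639*r^3 + 2.6363*r^2 - 12.5468*r + 9.6015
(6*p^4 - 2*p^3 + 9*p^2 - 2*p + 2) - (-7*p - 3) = 6*p^4 - 2*p^3 + 9*p^2 + 5*p + 5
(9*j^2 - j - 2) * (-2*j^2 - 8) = -18*j^4 + 2*j^3 - 68*j^2 + 8*j + 16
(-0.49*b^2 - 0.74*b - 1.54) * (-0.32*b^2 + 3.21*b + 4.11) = 0.1568*b^4 - 1.3361*b^3 - 3.8965*b^2 - 7.9848*b - 6.3294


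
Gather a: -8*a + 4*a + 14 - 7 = 7 - 4*a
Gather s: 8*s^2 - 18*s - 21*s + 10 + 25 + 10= 8*s^2 - 39*s + 45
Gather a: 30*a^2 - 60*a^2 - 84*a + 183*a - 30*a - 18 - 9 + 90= -30*a^2 + 69*a + 63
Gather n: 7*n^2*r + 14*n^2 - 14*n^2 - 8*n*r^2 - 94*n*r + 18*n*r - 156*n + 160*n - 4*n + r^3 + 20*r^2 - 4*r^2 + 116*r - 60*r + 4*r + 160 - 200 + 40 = 7*n^2*r + n*(-8*r^2 - 76*r) + r^3 + 16*r^2 + 60*r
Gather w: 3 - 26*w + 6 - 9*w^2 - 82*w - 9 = -9*w^2 - 108*w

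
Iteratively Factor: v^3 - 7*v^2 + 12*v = (v)*(v^2 - 7*v + 12) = v*(v - 3)*(v - 4)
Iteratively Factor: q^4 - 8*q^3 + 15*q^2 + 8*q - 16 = (q - 1)*(q^3 - 7*q^2 + 8*q + 16) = (q - 1)*(q + 1)*(q^2 - 8*q + 16) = (q - 4)*(q - 1)*(q + 1)*(q - 4)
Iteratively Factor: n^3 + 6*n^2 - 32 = (n + 4)*(n^2 + 2*n - 8) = (n - 2)*(n + 4)*(n + 4)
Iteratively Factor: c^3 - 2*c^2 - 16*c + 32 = (c + 4)*(c^2 - 6*c + 8) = (c - 2)*(c + 4)*(c - 4)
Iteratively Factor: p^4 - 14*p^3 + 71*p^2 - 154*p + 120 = (p - 4)*(p^3 - 10*p^2 + 31*p - 30) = (p - 4)*(p - 3)*(p^2 - 7*p + 10) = (p - 5)*(p - 4)*(p - 3)*(p - 2)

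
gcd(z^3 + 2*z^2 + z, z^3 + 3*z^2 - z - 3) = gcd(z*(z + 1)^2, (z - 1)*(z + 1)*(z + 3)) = z + 1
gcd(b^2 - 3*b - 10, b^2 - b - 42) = 1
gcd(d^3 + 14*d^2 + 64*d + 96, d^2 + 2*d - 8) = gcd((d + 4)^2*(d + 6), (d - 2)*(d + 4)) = d + 4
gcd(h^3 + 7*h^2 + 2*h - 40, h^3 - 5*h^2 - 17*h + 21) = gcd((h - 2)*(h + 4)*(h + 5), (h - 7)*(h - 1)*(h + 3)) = 1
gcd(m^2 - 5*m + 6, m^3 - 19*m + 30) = m^2 - 5*m + 6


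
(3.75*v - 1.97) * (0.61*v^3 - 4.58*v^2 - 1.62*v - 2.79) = 2.2875*v^4 - 18.3767*v^3 + 2.9476*v^2 - 7.2711*v + 5.4963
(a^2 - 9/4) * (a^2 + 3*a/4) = a^4 + 3*a^3/4 - 9*a^2/4 - 27*a/16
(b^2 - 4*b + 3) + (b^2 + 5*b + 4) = 2*b^2 + b + 7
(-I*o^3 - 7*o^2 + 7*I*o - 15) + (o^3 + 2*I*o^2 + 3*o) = o^3 - I*o^3 - 7*o^2 + 2*I*o^2 + 3*o + 7*I*o - 15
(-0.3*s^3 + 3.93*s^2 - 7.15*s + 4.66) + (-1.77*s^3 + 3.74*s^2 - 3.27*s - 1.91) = -2.07*s^3 + 7.67*s^2 - 10.42*s + 2.75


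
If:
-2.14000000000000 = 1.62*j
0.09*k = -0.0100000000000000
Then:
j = -1.32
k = -0.11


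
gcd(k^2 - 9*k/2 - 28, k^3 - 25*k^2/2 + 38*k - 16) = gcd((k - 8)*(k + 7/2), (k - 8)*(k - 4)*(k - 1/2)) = k - 8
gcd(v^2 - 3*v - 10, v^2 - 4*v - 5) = v - 5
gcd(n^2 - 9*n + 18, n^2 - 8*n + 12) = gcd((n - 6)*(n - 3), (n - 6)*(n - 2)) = n - 6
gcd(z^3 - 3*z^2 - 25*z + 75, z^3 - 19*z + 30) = z^2 + 2*z - 15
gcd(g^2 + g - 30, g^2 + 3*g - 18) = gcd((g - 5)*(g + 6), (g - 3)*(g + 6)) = g + 6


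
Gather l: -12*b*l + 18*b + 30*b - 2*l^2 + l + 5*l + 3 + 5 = 48*b - 2*l^2 + l*(6 - 12*b) + 8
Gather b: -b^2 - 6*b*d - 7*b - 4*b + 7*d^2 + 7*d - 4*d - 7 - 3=-b^2 + b*(-6*d - 11) + 7*d^2 + 3*d - 10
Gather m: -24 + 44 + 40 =60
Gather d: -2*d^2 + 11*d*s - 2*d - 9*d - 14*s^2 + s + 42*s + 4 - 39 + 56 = -2*d^2 + d*(11*s - 11) - 14*s^2 + 43*s + 21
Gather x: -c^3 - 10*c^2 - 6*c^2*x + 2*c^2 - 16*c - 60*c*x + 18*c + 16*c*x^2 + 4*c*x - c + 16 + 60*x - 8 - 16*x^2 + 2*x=-c^3 - 8*c^2 + c + x^2*(16*c - 16) + x*(-6*c^2 - 56*c + 62) + 8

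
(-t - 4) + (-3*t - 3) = -4*t - 7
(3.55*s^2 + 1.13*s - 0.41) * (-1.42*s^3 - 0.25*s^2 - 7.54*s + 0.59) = -5.041*s^5 - 2.4921*s^4 - 26.4673*s^3 - 6.3232*s^2 + 3.7581*s - 0.2419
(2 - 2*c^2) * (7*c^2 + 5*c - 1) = -14*c^4 - 10*c^3 + 16*c^2 + 10*c - 2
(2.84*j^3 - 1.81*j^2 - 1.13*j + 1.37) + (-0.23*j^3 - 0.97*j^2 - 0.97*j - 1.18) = 2.61*j^3 - 2.78*j^2 - 2.1*j + 0.19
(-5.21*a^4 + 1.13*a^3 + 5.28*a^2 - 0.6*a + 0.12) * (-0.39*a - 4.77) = 2.0319*a^5 + 24.411*a^4 - 7.4493*a^3 - 24.9516*a^2 + 2.8152*a - 0.5724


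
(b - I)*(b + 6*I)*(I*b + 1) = I*b^3 - 4*b^2 + 11*I*b + 6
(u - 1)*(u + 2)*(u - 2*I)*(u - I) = u^4 + u^3 - 3*I*u^3 - 4*u^2 - 3*I*u^2 - 2*u + 6*I*u + 4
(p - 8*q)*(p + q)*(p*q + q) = p^3*q - 7*p^2*q^2 + p^2*q - 8*p*q^3 - 7*p*q^2 - 8*q^3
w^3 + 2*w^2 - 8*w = w*(w - 2)*(w + 4)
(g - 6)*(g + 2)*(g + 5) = g^3 + g^2 - 32*g - 60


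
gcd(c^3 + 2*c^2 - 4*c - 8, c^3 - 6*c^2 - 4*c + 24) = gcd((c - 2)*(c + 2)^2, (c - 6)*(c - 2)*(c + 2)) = c^2 - 4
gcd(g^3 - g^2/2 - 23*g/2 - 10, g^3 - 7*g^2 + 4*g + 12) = g + 1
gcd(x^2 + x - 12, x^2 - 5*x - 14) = 1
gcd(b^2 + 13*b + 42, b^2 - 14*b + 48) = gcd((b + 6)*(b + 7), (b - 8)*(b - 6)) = 1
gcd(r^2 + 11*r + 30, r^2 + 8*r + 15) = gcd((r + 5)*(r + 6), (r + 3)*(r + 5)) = r + 5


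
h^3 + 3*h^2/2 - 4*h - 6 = (h - 2)*(h + 3/2)*(h + 2)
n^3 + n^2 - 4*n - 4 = (n - 2)*(n + 1)*(n + 2)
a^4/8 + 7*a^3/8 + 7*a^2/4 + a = a*(a/4 + 1/2)*(a/2 + 1/2)*(a + 4)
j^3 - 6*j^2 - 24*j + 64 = (j - 8)*(j - 2)*(j + 4)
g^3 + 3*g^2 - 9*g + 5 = (g - 1)^2*(g + 5)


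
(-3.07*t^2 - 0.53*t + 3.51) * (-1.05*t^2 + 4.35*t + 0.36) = 3.2235*t^4 - 12.798*t^3 - 7.0962*t^2 + 15.0777*t + 1.2636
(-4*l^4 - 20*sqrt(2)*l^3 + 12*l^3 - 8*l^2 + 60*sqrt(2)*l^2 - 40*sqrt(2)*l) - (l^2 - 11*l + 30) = -4*l^4 - 20*sqrt(2)*l^3 + 12*l^3 - 9*l^2 + 60*sqrt(2)*l^2 - 40*sqrt(2)*l + 11*l - 30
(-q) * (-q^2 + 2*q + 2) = q^3 - 2*q^2 - 2*q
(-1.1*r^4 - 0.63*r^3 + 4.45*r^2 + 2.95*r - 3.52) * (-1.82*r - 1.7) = 2.002*r^5 + 3.0166*r^4 - 7.028*r^3 - 12.934*r^2 + 1.3914*r + 5.984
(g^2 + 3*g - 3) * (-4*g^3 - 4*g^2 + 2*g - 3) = -4*g^5 - 16*g^4 + 2*g^3 + 15*g^2 - 15*g + 9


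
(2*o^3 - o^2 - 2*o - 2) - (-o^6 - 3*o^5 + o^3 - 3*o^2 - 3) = o^6 + 3*o^5 + o^3 + 2*o^2 - 2*o + 1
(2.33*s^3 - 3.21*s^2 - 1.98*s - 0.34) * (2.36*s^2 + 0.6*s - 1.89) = 5.4988*s^5 - 6.1776*s^4 - 11.0025*s^3 + 4.0765*s^2 + 3.5382*s + 0.6426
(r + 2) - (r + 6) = -4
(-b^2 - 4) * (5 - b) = b^3 - 5*b^2 + 4*b - 20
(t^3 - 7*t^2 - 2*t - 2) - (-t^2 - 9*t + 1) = t^3 - 6*t^2 + 7*t - 3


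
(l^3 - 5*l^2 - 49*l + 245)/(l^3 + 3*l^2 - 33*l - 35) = (l - 7)/(l + 1)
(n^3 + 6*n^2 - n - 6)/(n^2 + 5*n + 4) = (n^2 + 5*n - 6)/(n + 4)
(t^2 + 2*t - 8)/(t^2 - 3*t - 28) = (t - 2)/(t - 7)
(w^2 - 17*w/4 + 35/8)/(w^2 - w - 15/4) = (4*w - 7)/(2*(2*w + 3))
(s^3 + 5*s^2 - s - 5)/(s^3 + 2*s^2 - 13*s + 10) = (s + 1)/(s - 2)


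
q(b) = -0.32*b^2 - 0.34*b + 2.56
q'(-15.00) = 9.26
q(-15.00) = -64.34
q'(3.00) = -2.26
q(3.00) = -1.34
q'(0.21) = -0.47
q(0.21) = 2.47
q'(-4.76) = 2.71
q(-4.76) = -3.07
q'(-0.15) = -0.24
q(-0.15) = 2.60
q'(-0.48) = -0.03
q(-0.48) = 2.65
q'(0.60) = -0.72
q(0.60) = 2.24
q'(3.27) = -2.43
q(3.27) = -1.97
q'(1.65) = -1.40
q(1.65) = 1.13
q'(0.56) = -0.70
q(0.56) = 2.27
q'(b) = -0.64*b - 0.34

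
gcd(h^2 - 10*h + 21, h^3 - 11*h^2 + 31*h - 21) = h^2 - 10*h + 21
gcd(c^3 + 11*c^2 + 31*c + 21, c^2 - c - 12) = c + 3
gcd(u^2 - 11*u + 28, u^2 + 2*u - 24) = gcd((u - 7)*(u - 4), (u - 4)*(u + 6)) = u - 4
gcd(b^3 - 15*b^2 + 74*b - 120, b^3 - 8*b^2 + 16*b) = b - 4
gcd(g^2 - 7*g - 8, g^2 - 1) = g + 1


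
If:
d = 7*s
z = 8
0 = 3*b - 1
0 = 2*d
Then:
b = 1/3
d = 0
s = 0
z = 8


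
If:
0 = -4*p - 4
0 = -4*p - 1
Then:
No Solution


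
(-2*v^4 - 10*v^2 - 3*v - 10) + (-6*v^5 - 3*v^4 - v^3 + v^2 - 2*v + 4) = -6*v^5 - 5*v^4 - v^3 - 9*v^2 - 5*v - 6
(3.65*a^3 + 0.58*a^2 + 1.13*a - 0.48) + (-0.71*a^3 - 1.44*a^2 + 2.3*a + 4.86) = 2.94*a^3 - 0.86*a^2 + 3.43*a + 4.38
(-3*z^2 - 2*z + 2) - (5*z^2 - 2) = -8*z^2 - 2*z + 4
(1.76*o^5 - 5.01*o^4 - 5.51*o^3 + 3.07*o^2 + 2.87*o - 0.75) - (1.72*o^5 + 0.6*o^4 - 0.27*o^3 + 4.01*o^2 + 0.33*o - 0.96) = 0.04*o^5 - 5.61*o^4 - 5.24*o^3 - 0.94*o^2 + 2.54*o + 0.21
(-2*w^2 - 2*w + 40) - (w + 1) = -2*w^2 - 3*w + 39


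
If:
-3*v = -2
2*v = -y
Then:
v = 2/3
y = -4/3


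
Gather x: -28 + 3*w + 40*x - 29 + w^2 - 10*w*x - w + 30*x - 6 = w^2 + 2*w + x*(70 - 10*w) - 63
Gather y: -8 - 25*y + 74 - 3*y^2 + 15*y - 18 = -3*y^2 - 10*y + 48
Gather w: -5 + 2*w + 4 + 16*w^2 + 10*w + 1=16*w^2 + 12*w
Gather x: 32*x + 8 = 32*x + 8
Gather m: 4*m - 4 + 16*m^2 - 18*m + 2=16*m^2 - 14*m - 2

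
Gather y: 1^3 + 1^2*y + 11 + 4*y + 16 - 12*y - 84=-7*y - 56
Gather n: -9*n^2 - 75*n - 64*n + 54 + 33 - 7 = -9*n^2 - 139*n + 80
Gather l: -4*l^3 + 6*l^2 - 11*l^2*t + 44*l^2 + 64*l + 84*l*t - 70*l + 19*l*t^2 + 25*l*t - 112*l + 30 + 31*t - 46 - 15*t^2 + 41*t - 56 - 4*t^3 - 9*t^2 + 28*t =-4*l^3 + l^2*(50 - 11*t) + l*(19*t^2 + 109*t - 118) - 4*t^3 - 24*t^2 + 100*t - 72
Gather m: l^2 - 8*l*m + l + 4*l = l^2 - 8*l*m + 5*l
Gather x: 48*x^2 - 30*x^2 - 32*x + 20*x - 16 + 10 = 18*x^2 - 12*x - 6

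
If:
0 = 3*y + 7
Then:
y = -7/3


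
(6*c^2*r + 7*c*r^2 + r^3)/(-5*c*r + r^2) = (6*c^2 + 7*c*r + r^2)/(-5*c + r)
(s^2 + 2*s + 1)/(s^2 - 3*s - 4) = (s + 1)/(s - 4)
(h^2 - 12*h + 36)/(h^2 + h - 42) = (h - 6)/(h + 7)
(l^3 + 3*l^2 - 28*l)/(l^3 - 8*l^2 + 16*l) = (l + 7)/(l - 4)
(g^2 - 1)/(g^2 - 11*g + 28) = (g^2 - 1)/(g^2 - 11*g + 28)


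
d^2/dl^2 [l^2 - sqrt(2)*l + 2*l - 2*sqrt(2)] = 2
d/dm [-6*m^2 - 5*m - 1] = -12*m - 5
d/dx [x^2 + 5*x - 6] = 2*x + 5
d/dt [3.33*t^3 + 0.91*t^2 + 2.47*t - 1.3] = 9.99*t^2 + 1.82*t + 2.47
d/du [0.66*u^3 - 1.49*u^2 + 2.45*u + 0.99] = 1.98*u^2 - 2.98*u + 2.45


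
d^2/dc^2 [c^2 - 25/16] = 2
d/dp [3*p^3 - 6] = 9*p^2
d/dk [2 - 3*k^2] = -6*k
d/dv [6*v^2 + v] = 12*v + 1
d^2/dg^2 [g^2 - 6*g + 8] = 2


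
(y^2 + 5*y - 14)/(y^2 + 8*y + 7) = (y - 2)/(y + 1)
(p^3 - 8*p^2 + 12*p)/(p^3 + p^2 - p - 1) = p*(p^2 - 8*p + 12)/(p^3 + p^2 - p - 1)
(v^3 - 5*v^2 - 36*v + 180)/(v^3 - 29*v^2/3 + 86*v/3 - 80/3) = 3*(v^2 - 36)/(3*v^2 - 14*v + 16)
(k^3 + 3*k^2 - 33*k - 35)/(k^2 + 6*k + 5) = (k^2 + 2*k - 35)/(k + 5)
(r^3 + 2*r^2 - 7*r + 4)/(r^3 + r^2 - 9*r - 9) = (r^3 + 2*r^2 - 7*r + 4)/(r^3 + r^2 - 9*r - 9)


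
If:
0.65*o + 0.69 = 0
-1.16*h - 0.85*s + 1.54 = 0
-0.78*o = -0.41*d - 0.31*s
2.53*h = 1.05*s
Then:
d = -2.89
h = 0.48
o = -1.06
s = 1.16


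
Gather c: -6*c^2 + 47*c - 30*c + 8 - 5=-6*c^2 + 17*c + 3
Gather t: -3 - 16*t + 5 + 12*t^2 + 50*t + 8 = 12*t^2 + 34*t + 10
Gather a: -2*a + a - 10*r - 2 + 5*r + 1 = -a - 5*r - 1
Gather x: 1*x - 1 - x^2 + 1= -x^2 + x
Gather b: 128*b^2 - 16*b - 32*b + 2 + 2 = 128*b^2 - 48*b + 4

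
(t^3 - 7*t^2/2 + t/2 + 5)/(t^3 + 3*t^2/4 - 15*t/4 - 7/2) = 2*(2*t - 5)/(4*t + 7)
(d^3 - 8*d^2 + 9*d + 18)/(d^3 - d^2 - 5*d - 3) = (d - 6)/(d + 1)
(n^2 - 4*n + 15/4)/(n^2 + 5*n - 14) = (n^2 - 4*n + 15/4)/(n^2 + 5*n - 14)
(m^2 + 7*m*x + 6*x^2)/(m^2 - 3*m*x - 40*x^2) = (-m^2 - 7*m*x - 6*x^2)/(-m^2 + 3*m*x + 40*x^2)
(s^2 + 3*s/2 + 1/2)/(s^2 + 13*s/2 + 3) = (s + 1)/(s + 6)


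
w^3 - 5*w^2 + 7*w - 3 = (w - 3)*(w - 1)^2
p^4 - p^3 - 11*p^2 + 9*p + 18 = (p - 3)*(p - 2)*(p + 1)*(p + 3)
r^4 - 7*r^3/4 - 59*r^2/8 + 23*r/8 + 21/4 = (r - 7/2)*(r - 1)*(r + 3/4)*(r + 2)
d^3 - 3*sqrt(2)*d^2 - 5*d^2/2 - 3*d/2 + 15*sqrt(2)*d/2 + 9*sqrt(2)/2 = (d - 3)*(d + 1/2)*(d - 3*sqrt(2))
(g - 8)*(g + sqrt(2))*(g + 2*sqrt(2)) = g^3 - 8*g^2 + 3*sqrt(2)*g^2 - 24*sqrt(2)*g + 4*g - 32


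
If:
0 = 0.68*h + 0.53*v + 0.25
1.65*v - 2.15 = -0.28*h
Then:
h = -1.59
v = 1.57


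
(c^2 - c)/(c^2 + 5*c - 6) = c/(c + 6)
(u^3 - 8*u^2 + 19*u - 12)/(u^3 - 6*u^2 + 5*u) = (u^2 - 7*u + 12)/(u*(u - 5))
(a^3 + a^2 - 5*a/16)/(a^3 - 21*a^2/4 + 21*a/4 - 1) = a*(4*a + 5)/(4*(a^2 - 5*a + 4))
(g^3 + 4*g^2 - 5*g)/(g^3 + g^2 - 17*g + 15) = g/(g - 3)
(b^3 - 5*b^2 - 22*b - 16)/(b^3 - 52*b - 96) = (b + 1)/(b + 6)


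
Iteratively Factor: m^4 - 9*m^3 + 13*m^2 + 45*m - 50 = (m + 2)*(m^3 - 11*m^2 + 35*m - 25) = (m - 5)*(m + 2)*(m^2 - 6*m + 5) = (m - 5)^2*(m + 2)*(m - 1)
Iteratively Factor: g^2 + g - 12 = (g - 3)*(g + 4)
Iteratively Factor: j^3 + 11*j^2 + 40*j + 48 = (j + 4)*(j^2 + 7*j + 12) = (j + 4)^2*(j + 3)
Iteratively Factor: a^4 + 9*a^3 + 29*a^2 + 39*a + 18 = (a + 3)*(a^3 + 6*a^2 + 11*a + 6) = (a + 2)*(a + 3)*(a^2 + 4*a + 3) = (a + 2)*(a + 3)^2*(a + 1)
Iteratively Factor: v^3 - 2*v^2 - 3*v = (v)*(v^2 - 2*v - 3) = v*(v - 3)*(v + 1)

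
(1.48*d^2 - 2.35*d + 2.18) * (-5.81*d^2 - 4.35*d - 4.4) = -8.5988*d^4 + 7.2155*d^3 - 8.9553*d^2 + 0.857000000000001*d - 9.592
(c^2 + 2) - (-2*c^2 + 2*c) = 3*c^2 - 2*c + 2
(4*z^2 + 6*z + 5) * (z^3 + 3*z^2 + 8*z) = 4*z^5 + 18*z^4 + 55*z^3 + 63*z^2 + 40*z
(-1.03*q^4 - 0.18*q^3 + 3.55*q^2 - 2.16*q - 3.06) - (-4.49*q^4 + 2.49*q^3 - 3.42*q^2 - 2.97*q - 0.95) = 3.46*q^4 - 2.67*q^3 + 6.97*q^2 + 0.81*q - 2.11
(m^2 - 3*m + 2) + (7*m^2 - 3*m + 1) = 8*m^2 - 6*m + 3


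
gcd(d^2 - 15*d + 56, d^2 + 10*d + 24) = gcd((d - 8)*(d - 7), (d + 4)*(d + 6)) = 1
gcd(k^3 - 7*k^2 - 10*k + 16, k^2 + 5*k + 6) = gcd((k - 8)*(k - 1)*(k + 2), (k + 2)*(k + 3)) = k + 2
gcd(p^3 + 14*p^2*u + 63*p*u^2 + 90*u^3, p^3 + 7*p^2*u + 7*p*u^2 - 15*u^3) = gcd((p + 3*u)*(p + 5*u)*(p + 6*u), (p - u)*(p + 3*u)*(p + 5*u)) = p^2 + 8*p*u + 15*u^2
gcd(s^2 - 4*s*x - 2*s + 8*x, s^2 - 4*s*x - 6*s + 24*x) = -s + 4*x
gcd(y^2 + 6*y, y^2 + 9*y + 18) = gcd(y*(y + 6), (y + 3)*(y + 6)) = y + 6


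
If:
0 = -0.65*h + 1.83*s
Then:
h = 2.81538461538462*s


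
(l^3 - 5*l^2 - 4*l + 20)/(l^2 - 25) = (l^2 - 4)/(l + 5)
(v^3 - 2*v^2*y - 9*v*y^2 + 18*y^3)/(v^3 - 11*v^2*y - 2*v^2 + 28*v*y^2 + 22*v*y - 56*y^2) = (v^3 - 2*v^2*y - 9*v*y^2 + 18*y^3)/(v^3 - 11*v^2*y - 2*v^2 + 28*v*y^2 + 22*v*y - 56*y^2)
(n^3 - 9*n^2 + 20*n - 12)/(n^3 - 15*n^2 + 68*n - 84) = (n - 1)/(n - 7)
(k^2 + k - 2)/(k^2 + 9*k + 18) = (k^2 + k - 2)/(k^2 + 9*k + 18)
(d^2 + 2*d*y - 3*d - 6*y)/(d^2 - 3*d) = (d + 2*y)/d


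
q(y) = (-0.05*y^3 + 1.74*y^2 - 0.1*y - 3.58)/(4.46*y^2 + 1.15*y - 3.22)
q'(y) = (-8.92*y - 1.15)*(-0.05*y^3 + 1.74*y^2 - 0.1*y - 3.58)/(4.46*y^2 + 1.15*y - 3.22)^2 + (-0.15*y^2 + 3.48*y - 0.1)/(4.46*y^2 + 1.15*y - 3.22)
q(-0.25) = 1.07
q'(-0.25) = -0.05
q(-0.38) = 1.09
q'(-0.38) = -0.33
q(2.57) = 0.23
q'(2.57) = 0.08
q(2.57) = 0.23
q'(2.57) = 0.08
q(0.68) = 7.61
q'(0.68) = 140.31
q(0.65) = 4.97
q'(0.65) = 55.15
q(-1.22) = -0.39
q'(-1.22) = -4.13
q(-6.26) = 0.47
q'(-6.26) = -0.01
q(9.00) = 0.27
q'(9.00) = -0.01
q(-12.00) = 0.54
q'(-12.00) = -0.01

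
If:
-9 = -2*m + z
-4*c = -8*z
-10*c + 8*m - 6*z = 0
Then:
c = 36/11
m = 117/22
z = 18/11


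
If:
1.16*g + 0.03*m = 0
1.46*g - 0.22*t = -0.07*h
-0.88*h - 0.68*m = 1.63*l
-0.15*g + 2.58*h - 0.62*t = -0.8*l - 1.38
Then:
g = 0.191309053064407*t + 0.0430597554446834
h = -0.84730310677192*t - 0.898103470703398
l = 3.54342296678902*t + 1.17945739716434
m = -7.39728338515708*t - 1.66497721052776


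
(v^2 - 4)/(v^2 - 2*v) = (v + 2)/v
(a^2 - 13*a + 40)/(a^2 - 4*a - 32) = (a - 5)/(a + 4)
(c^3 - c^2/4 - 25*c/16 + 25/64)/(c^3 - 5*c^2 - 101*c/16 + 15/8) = (c - 5/4)/(c - 6)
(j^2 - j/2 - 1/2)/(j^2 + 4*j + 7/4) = 2*(j - 1)/(2*j + 7)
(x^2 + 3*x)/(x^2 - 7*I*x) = (x + 3)/(x - 7*I)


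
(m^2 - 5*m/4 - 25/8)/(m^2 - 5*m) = (8*m^2 - 10*m - 25)/(8*m*(m - 5))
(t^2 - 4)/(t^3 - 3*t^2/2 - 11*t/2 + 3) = 2*(t - 2)/(2*t^2 - 7*t + 3)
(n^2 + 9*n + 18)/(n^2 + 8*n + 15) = (n + 6)/(n + 5)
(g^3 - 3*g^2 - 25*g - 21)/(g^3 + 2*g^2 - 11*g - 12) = (g^2 - 4*g - 21)/(g^2 + g - 12)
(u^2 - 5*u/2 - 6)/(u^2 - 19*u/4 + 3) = 2*(2*u + 3)/(4*u - 3)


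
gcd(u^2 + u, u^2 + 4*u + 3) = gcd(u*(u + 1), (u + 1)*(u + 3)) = u + 1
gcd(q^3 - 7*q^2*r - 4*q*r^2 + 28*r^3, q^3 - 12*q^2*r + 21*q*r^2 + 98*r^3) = q^2 - 5*q*r - 14*r^2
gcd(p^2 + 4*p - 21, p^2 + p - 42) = p + 7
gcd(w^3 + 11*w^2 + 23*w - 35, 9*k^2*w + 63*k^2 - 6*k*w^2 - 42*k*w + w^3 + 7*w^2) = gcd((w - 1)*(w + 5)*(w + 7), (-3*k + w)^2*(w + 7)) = w + 7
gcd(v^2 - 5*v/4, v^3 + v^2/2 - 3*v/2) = v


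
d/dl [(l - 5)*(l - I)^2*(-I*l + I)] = I*(l - I)*((1 - l)*(l - I) + (5 - l)*(l - I) - 2*(l - 5)*(l - 1))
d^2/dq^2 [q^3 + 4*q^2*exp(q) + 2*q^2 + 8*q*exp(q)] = 4*q^2*exp(q) + 24*q*exp(q) + 6*q + 24*exp(q) + 4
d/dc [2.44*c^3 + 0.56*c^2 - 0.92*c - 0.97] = 7.32*c^2 + 1.12*c - 0.92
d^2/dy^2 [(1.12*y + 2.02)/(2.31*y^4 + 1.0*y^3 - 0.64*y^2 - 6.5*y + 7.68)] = (71.717184*y^7 + 256.97364*y^6 + 136.771152*y^5 + 67.0853759999999*y^4 - 523.922416*y^3 - 607.07184*y^2 - 9.63225599999998*y + 302.368208)/(12.326391*y^12 + 16.0083*y^11 - 3.315312*y^10 - 111.92435*y^9 + 33.772272*y^8 + 145.8312*y^7 + 272.405684*y^6 - 602.6196*y^5 + 37.545216*y^4 + 94.015*y^3 + 860.193792*y^2 - 1150.1568*y + 452.984832)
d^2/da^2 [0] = 0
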